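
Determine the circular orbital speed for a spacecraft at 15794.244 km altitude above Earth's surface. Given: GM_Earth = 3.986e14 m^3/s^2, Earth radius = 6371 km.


r = R_E + alt = 6371.0 + 15794.244 = 22165.2440 km = 2.2165244e+07 m
v = sqrt(mu/r) = sqrt(3.986e14 / 2.2165244e+07) = 4240.6496 m/s = 4.2406 km/s

4.2406 km/s


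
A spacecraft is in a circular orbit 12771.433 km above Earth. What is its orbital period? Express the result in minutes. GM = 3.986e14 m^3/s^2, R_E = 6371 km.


r = 19142.4330 km = 1.9142433e+07 m
T = 2*pi*sqrt(r^3/mu) = 2*pi*sqrt(7.0144142e+21 / 3.986e14)
T = 26357.6644 s = 439.2944 min

439.2944 minutes


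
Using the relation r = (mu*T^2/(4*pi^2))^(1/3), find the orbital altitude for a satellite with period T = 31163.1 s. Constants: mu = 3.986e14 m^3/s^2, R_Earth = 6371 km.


T = 31163.1 s
r = (mu*T^2/(4*pi^2))^(1/3) = (3.986e14 * 31163.1^2 / (4*pi^2))^(1/3)
r = 2.1403573e+07 m = 21403.5735 km
alt = r - R_E = 21403.5735 - 6371 = 15032.5735 km

15032.5735 km


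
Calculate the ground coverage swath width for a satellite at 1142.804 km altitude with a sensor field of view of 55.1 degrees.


FOV = 55.1 deg = 0.9616764 rad
swath = 2 * alt * tan(FOV/2) = 2 * 1142.804 * tan(0.4808382)
swath = 2 * 1142.804 * 0.5216767
swath = 1192.3484 km

1192.3484 km


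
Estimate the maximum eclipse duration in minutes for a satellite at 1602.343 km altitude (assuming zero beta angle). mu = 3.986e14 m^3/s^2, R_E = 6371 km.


r = 7973.3430 km
T = 118.0920 min
Eclipse fraction = arcsin(R_E/r)/pi = arcsin(6371.0000/7973.3430)/pi
= arcsin(0.7990375)/pi = 0.2946572
Eclipse duration = 0.2946572 * 118.0920 = 34.7967 min

34.7967 minutes


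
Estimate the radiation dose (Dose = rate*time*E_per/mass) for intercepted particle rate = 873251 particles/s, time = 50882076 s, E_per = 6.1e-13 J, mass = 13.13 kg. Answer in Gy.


Total energy deposited = rate * time * E_per
  = 873251 * 50882076 * 6.1e-13 = 27.1040 J
Dose = E_total / mass = 27.1040 / 13.13
Dose = 2.0643 Gy

2.0643 Gy


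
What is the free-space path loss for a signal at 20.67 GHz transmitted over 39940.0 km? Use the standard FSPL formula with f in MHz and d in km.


f = 20.67 GHz = 20670.0000 MHz
d = 39940.0 km
FSPL = 32.44 + 20*log10(20670.0000) + 20*log10(39940.0)
FSPL = 32.44 + 86.3068 + 92.0282
FSPL = 210.7750 dB

210.7750 dB


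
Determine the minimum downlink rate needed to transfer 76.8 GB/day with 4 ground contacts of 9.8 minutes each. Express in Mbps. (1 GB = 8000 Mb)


total contact time = 4 * 9.8 * 60 = 2352.0000 s
data = 76.8 GB = 614400.0000 Mb
rate = 614400.0000 / 2352.0000 = 261.2245 Mbps

261.2245 Mbps


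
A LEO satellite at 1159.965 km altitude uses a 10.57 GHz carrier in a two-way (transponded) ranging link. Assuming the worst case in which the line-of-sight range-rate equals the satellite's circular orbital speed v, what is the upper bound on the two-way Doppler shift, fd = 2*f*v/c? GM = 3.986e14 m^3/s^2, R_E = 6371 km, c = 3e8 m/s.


r = 7.530965e+06 m
v = sqrt(mu/r) = 7275.1731 m/s (worst-case radial velocity)
f = 10.57 GHz = 1.057e+10 Hz
fd = 2*f*v/c = 2*1.057e+10*7275.1731/3.0e+08
fd = 512657.1996 Hz

512657.1996 Hz


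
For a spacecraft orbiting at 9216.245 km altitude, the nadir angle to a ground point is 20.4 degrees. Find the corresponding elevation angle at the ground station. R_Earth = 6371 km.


r = R_E + alt = 15587.2450 km
Law of sines in the satellite / Earth-center / ground-point triangle:
  sin(nadir)/R_E = sin(90 + el)/r  =>  cos(el) = (r/R_E)*sin(nadir)
cos(el) = (15587.2450 / 6371.0000) * sin(20.4 deg) = 0.852814
el = arccos(0.852814) = 31.4809 deg
(Earth-central angle = 90 - nadir - el = 38.1191 deg)

31.4809 degrees


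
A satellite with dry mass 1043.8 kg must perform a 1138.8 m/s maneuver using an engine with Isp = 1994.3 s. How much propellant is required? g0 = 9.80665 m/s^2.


ve = Isp * g0 = 1994.3 * 9.80665 = 19557.402095 m/s
mass ratio = exp(dv/ve) = exp(1138.8/19557.402095) = 1.05995727
m_prop = m_dry * (mr - 1) = 1043.8 * (1.05995727 - 1)
m_prop = 62.5834 kg

62.5834 kg


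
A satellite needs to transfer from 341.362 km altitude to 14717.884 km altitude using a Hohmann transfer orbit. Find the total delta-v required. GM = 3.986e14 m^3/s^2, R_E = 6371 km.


r1 = 6712.3620 km = 6.712362e+06 m
r2 = 21088.8840 km = 2.1088884e+07 m
dv1 = sqrt(mu/r1)*(sqrt(2*r2/(r1+r2)) - 1) = 1785.5915 m/s
dv2 = sqrt(mu/r2)*(1 - sqrt(2*r1/(r1+r2))) = 1326.4414 m/s
total dv = |dv1| + |dv2| = 1785.5915 + 1326.4414 = 3112.0329 m/s = 3.1120 km/s

3.1120 km/s


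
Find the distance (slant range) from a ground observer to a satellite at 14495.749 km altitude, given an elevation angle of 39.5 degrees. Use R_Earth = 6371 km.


h = 14495.749 km, el = 39.5 deg
d = -R_E*sin(el) + sqrt((R_E*sin(el))^2 + 2*R_E*h + h^2)
d = -6371.0000*sin(0.6894051) + sqrt((6371.0000*0.6360782)^2 + 2*6371.0000*14495.749 + 14495.749^2)
d = 16226.9431 km

16226.9431 km


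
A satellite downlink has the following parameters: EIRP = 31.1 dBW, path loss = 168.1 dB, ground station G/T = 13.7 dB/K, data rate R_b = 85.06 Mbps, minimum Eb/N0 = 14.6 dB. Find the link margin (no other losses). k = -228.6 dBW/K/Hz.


C/N0 = EIRP - FSPL + G/T - k = 31.1 - 168.1 + 13.7 - (-228.6)
C/N0 = 105.3000 dB-Hz
R_b = 85.06 Mbps = 8.506e+07 bps -> 10*log10(R_b) = 79.2973 dB-Hz
Eb/N0 = C/N0 - 10*log10(R_b) = 105.3000 - 79.2973 = 26.0027 dB
Margin = Eb/N0 - Eb/N0_req = 26.0027 - 14.6 = 11.4027 dB (link closes)

11.4027 dB


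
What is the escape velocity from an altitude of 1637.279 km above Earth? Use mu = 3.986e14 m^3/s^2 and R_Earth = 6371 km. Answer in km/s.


r = 6371.0 + 1637.279 = 8008.2790 km = 8.008279e+06 m
v_esc = sqrt(2*mu/r) = sqrt(2*3.986e14 / 8.008279e+06)
v_esc = 9977.3234 m/s = 9.9773 km/s

9.9773 km/s


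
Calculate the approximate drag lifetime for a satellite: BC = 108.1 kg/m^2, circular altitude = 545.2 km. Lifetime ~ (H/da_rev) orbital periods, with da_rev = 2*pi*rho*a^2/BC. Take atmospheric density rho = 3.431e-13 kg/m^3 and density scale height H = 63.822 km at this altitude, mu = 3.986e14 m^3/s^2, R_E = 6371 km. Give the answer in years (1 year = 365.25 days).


a = R_E + alt = 6916.2000 km = 6.9162e+06 m
da_rev = 2*pi*rho*a^2/BC = 2*pi*3.431e-13*(6.9162e+06)^2/108.1 = 0.953915662 m per revolution
N = H/da_rev = 63822.0000 m / 0.953915662 m = 66905.2858 revolutions
P = 2*pi*sqrt(a^3/mu) = 5724.1702 s
lifetime = N*P = 66905.2858 * 5724.1702 = 3.8297724e+08 s = 4432.6070 days
years = 4432.6070 / 365.25 = 12.1358 years

12.1358 years


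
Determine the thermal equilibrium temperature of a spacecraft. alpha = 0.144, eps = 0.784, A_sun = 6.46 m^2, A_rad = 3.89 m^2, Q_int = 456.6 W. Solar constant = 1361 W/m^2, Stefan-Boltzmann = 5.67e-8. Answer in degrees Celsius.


Numerator = alpha*S*A_sun + Q_int = 0.144*1361*6.46 + 456.6 = 1722.6566 W
Denominator = eps*sigma*A_rad = 0.784*5.67e-8*3.89 = 1.7292139e-07 W/K^4
T^4 = 9.9620794e+09 K^4
T = 315.9276 K = 42.7776 C

42.7776 degrees Celsius


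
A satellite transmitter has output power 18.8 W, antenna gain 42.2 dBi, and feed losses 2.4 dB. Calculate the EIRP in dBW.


Pt = 18.8 W = 12.7416 dBW
EIRP = Pt_dBW + Gt - losses = 12.7416 + 42.2 - 2.4 = 52.5416 dBW

52.5416 dBW


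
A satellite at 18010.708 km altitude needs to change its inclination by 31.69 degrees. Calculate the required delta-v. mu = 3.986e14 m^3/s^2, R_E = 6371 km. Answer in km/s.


r = 24381.7080 km = 2.4381708e+07 m
V = sqrt(mu/r) = 4043.3058 m/s
di = 31.69 deg = 0.5530948 rad
dV = 2*V*sin(di/2) = 2*4043.3058*sin(0.2765474)
dV = 2207.9352 m/s = 2.2079 km/s

2.2079 km/s


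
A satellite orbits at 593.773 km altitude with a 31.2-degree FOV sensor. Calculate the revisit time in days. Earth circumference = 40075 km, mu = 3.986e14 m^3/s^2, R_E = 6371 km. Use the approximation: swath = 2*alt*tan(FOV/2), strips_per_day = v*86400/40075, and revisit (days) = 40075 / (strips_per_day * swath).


swath = 2*593.773*tan(0.2722714) = 331.5688 km
v = sqrt(mu/r) = 7565.1086 m/s = 7.5651 km/s
strips/day = v*86400/40075 = 7.5651*86400/40075 = 16.3101
coverage/day = strips * swath = 16.3101 * 331.5688 = 5407.9048 km
revisit = 40075 / 5407.9048 = 7.4104 days

7.4104 days


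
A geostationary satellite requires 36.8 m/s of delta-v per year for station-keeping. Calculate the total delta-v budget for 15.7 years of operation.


dV = rate * years = 36.8 * 15.7
dV = 577.7600 m/s

577.7600 m/s


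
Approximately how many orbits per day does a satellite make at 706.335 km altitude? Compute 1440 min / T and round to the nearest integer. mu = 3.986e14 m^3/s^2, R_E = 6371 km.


r = 7.077335e+06 m
T = 2*pi*sqrt(r^3/mu) = 5925.3751 s = 98.7563 min
revs/day = 1440 / 98.7563 = 14.5814
Rounded: 15 revolutions per day

15 revolutions per day


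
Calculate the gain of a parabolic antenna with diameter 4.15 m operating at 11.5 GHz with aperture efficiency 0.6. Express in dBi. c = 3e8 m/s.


lambda = c/f = 3e8 / 1.15e+10 = 0.02608696 m
G = eta*(pi*D/lambda)^2 = 0.6*(pi*4.15/0.02608696)^2
G = 149865.0492 (linear)
G = 10*log10(149865.0492) = 51.7570 dBi

51.7570 dBi


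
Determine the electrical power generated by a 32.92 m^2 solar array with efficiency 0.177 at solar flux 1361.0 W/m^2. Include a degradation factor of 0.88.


P = area * eta * S * degradation
P = 32.92 * 0.177 * 1361.0 * 0.88
P = 6978.6897 W

6978.6897 W


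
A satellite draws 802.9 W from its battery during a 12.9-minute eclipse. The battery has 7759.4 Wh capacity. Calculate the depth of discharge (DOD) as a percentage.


E_used = P * t / 60 = 802.9 * 12.9 / 60 = 172.6235 Wh
DOD = E_used / E_total * 100 = 172.6235 / 7759.4 * 100
DOD = 2.2247 %

2.2247 %


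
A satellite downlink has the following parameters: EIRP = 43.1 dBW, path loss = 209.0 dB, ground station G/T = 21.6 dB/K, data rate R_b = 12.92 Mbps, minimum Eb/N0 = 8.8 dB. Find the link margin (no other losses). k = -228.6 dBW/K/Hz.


C/N0 = EIRP - FSPL + G/T - k = 43.1 - 209.0 + 21.6 - (-228.6)
C/N0 = 84.3000 dB-Hz
R_b = 12.92 Mbps = 1.292e+07 bps -> 10*log10(R_b) = 71.1126 dB-Hz
Eb/N0 = C/N0 - 10*log10(R_b) = 84.3000 - 71.1126 = 13.1874 dB
Margin = Eb/N0 - Eb/N0_req = 13.1874 - 8.8 = 4.3874 dB (link closes)

4.3874 dB


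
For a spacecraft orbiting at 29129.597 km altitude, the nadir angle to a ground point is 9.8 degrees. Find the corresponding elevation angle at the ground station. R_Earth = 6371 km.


r = R_E + alt = 35500.5970 km
Law of sines in the satellite / Earth-center / ground-point triangle:
  sin(nadir)/R_E = sin(90 + el)/r  =>  cos(el) = (r/R_E)*sin(nadir)
cos(el) = (35500.5970 / 6371.0000) * sin(9.8 deg) = 0.9484443
el = arccos(0.9484443) = 18.4782 deg
(Earth-central angle = 90 - nadir - el = 61.7218 deg)

18.4782 degrees


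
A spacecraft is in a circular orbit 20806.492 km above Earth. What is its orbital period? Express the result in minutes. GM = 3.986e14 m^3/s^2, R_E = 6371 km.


r = 27177.4920 km = 2.7177492e+07 m
T = 2*pi*sqrt(r^3/mu) = 2*pi*sqrt(2.0073732e+22 / 3.986e14)
T = 44588.7488 s = 743.1458 min

743.1458 minutes


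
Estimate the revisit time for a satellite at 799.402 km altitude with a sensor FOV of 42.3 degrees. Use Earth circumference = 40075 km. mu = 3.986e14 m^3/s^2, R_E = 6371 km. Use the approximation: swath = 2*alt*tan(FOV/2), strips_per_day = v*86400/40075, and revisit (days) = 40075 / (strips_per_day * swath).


swath = 2*799.402*tan(0.3691371) = 618.5306 km
v = sqrt(mu/r) = 7455.8454 m/s = 7.4558 km/s
strips/day = v*86400/40075 = 7.4558*86400/40075 = 16.0745
coverage/day = strips * swath = 16.0745 * 618.5306 = 9942.5620 km
revisit = 40075 / 9942.5620 = 4.0307 days

4.0307 days


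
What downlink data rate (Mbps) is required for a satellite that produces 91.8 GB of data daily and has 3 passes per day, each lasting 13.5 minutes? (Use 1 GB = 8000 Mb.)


total contact time = 3 * 13.5 * 60 = 2430.0000 s
data = 91.8 GB = 734400.0000 Mb
rate = 734400.0000 / 2430.0000 = 302.2222 Mbps

302.2222 Mbps


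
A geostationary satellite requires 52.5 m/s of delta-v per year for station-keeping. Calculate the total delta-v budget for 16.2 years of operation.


dV = rate * years = 52.5 * 16.2
dV = 850.5000 m/s

850.5000 m/s


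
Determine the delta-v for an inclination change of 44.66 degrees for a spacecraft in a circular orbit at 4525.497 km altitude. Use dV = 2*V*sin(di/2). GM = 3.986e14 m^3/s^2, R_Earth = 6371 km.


r = 10896.4970 km = 1.0896497e+07 m
V = sqrt(mu/r) = 6048.1868 m/s
di = 44.66 deg = 0.779464 rad
dV = 2*V*sin(di/2) = 2*6048.1868*sin(0.389732)
dV = 4595.9028 m/s = 4.5959 km/s

4.5959 km/s


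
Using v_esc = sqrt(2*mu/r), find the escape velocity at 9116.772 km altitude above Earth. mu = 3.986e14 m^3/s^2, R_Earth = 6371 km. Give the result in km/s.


r = 6371.0 + 9116.772 = 15487.7720 km = 1.5487772e+07 m
v_esc = sqrt(2*mu/r) = sqrt(2*3.986e14 / 1.5487772e+07)
v_esc = 7174.4592 m/s = 7.1745 km/s

7.1745 km/s


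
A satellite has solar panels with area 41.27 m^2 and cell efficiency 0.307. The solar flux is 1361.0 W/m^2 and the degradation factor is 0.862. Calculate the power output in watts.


P = area * eta * S * degradation
P = 41.27 * 0.307 * 1361.0 * 0.862
P = 14864.0869 W

14864.0869 W


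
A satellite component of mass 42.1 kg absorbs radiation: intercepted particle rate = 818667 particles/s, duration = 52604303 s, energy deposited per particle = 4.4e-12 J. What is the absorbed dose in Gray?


Total energy deposited = rate * time * E_per
  = 818667 * 52604303 * 4.4e-12 = 189.4878 J
Dose = E_total / mass = 189.4878 / 42.1
Dose = 4.5009 Gy

4.5009 Gy


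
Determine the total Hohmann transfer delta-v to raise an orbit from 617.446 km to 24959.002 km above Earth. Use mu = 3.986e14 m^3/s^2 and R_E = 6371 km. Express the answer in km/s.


r1 = 6988.4460 km = 6.988446e+06 m
r2 = 31330.0020 km = 3.1330002e+07 m
dv1 = sqrt(mu/r1)*(sqrt(2*r2/(r1+r2)) - 1) = 2105.3240 m/s
dv2 = sqrt(mu/r2)*(1 - sqrt(2*r1/(r1+r2))) = 1412.6608 m/s
total dv = |dv1| + |dv2| = 2105.3240 + 1412.6608 = 3517.9848 m/s = 3.5180 km/s

3.5180 km/s


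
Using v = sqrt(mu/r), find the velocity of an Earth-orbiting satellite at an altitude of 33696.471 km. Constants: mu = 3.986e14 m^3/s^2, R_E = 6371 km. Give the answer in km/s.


r = R_E + alt = 6371.0 + 33696.471 = 40067.4710 km = 4.0067471e+07 m
v = sqrt(mu/r) = sqrt(3.986e14 / 4.0067471e+07) = 3154.0798 m/s = 3.1541 km/s

3.1541 km/s


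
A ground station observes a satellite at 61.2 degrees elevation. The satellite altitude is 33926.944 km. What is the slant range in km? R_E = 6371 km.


h = 33926.944 km, el = 61.2 deg
d = -R_E*sin(el) + sqrt((R_E*sin(el))^2 + 2*R_E*h + h^2)
d = -6371.0000*sin(1.0681) + sqrt((6371.0000*0.8763067)^2 + 2*6371.0000*33926.944 + 33926.944^2)
d = 34597.9409 km

34597.9409 km


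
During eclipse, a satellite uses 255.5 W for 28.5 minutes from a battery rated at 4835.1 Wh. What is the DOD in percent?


E_used = P * t / 60 = 255.5 * 28.5 / 60 = 121.3625 Wh
DOD = E_used / E_total * 100 = 121.3625 / 4835.1 * 100
DOD = 2.5100 %

2.5100 %


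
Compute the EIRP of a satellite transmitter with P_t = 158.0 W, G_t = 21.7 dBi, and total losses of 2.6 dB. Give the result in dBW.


Pt = 158.0 W = 21.9866 dBW
EIRP = Pt_dBW + Gt - losses = 21.9866 + 21.7 - 2.6 = 41.0866 dBW

41.0866 dBW


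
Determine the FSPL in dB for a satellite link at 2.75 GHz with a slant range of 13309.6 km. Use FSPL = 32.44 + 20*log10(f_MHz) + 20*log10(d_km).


f = 2.75 GHz = 2750.0000 MHz
d = 13309.6 km
FSPL = 32.44 + 20*log10(2750.0000) + 20*log10(13309.6)
FSPL = 32.44 + 68.7867 + 82.4833
FSPL = 183.7100 dB

183.7100 dB


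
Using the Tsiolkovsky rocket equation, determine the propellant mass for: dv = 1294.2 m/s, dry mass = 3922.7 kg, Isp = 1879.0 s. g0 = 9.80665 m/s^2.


ve = Isp * g0 = 1879.0 * 9.80665 = 18426.695350 m/s
mass ratio = exp(dv/ve) = exp(1294.2/18426.695350) = 1.07276031
m_prop = m_dry * (mr - 1) = 3922.7 * (1.07276031 - 1)
m_prop = 285.4169 kg

285.4169 kg


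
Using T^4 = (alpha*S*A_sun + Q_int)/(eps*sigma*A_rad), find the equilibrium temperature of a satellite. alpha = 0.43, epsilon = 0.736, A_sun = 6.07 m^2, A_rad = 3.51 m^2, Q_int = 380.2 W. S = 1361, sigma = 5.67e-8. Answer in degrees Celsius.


Numerator = alpha*S*A_sun + Q_int = 0.43*1361*6.07 + 380.2 = 3932.5461 W
Denominator = eps*sigma*A_rad = 0.736*5.67e-8*3.51 = 1.4647651e-07 W/K^4
T^4 = 2.6847623e+10 K^4
T = 404.7869 K = 131.6369 C

131.6369 degrees Celsius


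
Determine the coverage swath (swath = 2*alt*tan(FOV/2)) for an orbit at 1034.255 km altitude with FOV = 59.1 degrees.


FOV = 59.1 deg = 1.0315 rad
swath = 2 * alt * tan(FOV/2) = 2 * 1034.255 * tan(0.5157448)
swath = 2 * 1034.255 * 0.5669254
swath = 1172.6908 km

1172.6908 km


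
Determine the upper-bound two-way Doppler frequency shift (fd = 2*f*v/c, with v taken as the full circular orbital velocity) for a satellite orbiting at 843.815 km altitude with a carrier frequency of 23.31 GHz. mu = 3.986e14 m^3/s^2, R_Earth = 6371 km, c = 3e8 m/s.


r = 7.214815e+06 m
v = sqrt(mu/r) = 7432.8616 m/s (worst-case radial velocity)
f = 23.31 GHz = 2.331e+10 Hz
fd = 2*f*v/c = 2*2.331e+10*7432.8616/3.0e+08
fd = 1.1550667e+06 Hz

1.1551e+06 Hz


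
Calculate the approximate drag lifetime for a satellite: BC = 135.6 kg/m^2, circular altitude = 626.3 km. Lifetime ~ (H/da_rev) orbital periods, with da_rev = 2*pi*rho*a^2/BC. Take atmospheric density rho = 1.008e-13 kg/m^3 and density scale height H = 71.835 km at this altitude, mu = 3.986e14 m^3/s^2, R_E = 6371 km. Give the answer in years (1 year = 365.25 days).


a = R_E + alt = 6997.3000 km = 6.9973e+06 m
da_rev = 2*pi*rho*a^2/BC = 2*pi*1.008e-13*(6.9973e+06)^2/135.6 = 0.228687117 m per revolution
N = H/da_rev = 71835.0000 m / 0.228687117 m = 314119.1380 revolutions
P = 2*pi*sqrt(a^3/mu) = 5825.1480 s
lifetime = N*P = 314119.1380 * 5825.1480 = 1.8297905e+09 s = 21178.1303 days
years = 21178.1303 / 365.25 = 57.9826 years

57.9826 years


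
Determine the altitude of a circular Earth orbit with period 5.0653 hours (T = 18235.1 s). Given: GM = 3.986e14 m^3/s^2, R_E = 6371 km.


T = 18235.1 s
r = (mu*T^2/(4*pi^2))^(1/3) = (3.986e14 * 18235.1^2 / (4*pi^2))^(1/3)
r = 1.4973774e+07 m = 14973.7744 km
alt = r - R_E = 14973.7744 - 6371 = 8602.7744 km

8602.7744 km


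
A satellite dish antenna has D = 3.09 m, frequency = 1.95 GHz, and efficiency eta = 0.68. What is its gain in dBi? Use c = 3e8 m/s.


lambda = c/f = 3e8 / 1.95e+09 = 0.1538462 m
G = eta*(pi*D/lambda)^2 = 0.68*(pi*3.09/0.1538462)^2
G = 2707.3994 (linear)
G = 10*log10(2707.3994) = 34.3255 dBi

34.3255 dBi


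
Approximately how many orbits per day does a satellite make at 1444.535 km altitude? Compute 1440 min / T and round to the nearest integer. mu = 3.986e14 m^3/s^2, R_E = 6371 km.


r = 7.815535e+06 m
T = 2*pi*sqrt(r^3/mu) = 6876.2125 s = 114.6035 min
revs/day = 1440 / 114.6035 = 12.5651
Rounded: 13 revolutions per day

13 revolutions per day


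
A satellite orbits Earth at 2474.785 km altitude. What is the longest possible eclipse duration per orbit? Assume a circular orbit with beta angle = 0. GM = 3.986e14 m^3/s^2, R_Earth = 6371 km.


r = 8845.7850 km
T = 137.9954 min
Eclipse fraction = arcsin(R_E/r)/pi = arcsin(6371.0000/8845.7850)/pi
= arcsin(0.72023)/pi = 0.2559638
Eclipse duration = 0.2559638 * 137.9954 = 35.3218 min

35.3218 minutes


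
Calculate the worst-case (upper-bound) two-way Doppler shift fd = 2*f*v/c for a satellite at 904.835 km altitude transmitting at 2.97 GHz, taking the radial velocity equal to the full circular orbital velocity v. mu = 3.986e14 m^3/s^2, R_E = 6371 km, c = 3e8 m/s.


r = 7.275835e+06 m
v = sqrt(mu/r) = 7401.6275 m/s (worst-case radial velocity)
f = 2.97 GHz = 2.97e+09 Hz
fd = 2*f*v/c = 2*2.97e+09*7401.6275/3.0e+08
fd = 146552.2251 Hz

146552.2251 Hz


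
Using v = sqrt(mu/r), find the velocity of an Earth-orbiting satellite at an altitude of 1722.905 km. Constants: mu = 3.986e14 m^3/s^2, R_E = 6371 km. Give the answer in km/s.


r = R_E + alt = 6371.0 + 1722.905 = 8093.9050 km = 8.093905e+06 m
v = sqrt(mu/r) = sqrt(3.986e14 / 8.093905e+06) = 7017.6159 m/s = 7.0176 km/s

7.0176 km/s


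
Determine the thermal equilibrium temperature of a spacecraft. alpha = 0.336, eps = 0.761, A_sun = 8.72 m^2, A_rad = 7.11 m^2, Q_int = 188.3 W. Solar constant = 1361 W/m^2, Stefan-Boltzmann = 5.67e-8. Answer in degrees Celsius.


Numerator = alpha*S*A_sun + Q_int = 0.336*1361*8.72 + 188.3 = 4175.9211 W
Denominator = eps*sigma*A_rad = 0.761*5.67e-8*7.11 = 3.0678726e-07 W/K^4
T^4 = 1.3611782e+10 K^4
T = 341.5692 K = 68.4192 C

68.4192 degrees Celsius


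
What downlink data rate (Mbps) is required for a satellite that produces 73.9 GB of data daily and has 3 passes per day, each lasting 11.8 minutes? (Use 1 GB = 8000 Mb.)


total contact time = 3 * 11.8 * 60 = 2124.0000 s
data = 73.9 GB = 591200.0000 Mb
rate = 591200.0000 / 2124.0000 = 278.3427 Mbps

278.3427 Mbps


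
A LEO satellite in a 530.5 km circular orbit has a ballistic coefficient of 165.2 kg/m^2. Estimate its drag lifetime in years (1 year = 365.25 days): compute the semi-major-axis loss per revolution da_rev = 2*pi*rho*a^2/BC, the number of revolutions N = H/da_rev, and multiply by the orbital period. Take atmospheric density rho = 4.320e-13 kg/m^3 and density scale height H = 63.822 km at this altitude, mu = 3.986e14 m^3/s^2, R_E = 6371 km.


a = R_E + alt = 6901.5000 km = 6.9015e+06 m
da_rev = 2*pi*rho*a^2/BC = 2*pi*4.320e-13*(6.9015e+06)^2/165.2 = 0.782601285 m per revolution
N = H/da_rev = 63822.0000 m / 0.782601285 m = 81551.1055 revolutions
P = 2*pi*sqrt(a^3/mu) = 5705.9303 s
lifetime = N*P = 81551.1055 * 5705.9303 = 4.6532492e+08 s = 5385.7051 days
years = 5385.7051 / 365.25 = 14.7453 years

14.7453 years


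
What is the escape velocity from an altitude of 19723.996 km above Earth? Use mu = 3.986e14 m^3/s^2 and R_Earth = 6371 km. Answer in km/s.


r = 6371.0 + 19723.996 = 26094.9960 km = 2.6094996e+07 m
v_esc = sqrt(2*mu/r) = sqrt(2*3.986e14 / 2.6094996e+07)
v_esc = 5527.1981 m/s = 5.5272 km/s

5.5272 km/s


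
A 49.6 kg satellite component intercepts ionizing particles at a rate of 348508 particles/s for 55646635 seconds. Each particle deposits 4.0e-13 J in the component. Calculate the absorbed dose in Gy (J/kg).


Total energy deposited = rate * time * E_per
  = 348508 * 55646635 * 4.0e-13 = 7.7573 J
Dose = E_total / mass = 7.7573 / 49.6
Dose = 0.1563976 Gy

0.1564 Gy


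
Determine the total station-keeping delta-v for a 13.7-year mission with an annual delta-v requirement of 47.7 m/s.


dV = rate * years = 47.7 * 13.7
dV = 653.4900 m/s

653.4900 m/s


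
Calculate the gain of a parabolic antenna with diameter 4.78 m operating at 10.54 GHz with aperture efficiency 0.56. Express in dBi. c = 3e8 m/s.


lambda = c/f = 3e8 / 1.054e+10 = 0.028463 m
G = eta*(pi*D/lambda)^2 = 0.56*(pi*4.78/0.028463)^2
G = 155877.0858 (linear)
G = 10*log10(155877.0858) = 51.9278 dBi

51.9278 dBi


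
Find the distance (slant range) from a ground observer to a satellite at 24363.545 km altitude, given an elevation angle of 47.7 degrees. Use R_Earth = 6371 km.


h = 24363.545 km, el = 47.7 deg
d = -R_E*sin(el) + sqrt((R_E*sin(el))^2 + 2*R_E*h + h^2)
d = -6371.0000*sin(0.8325221) + sqrt((6371.0000*0.7396311)^2 + 2*6371.0000*24363.545 + 24363.545^2)
d = 25721.7937 km

25721.7937 km


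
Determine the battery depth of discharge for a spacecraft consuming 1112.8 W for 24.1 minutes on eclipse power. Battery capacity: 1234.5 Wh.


E_used = P * t / 60 = 1112.8 * 24.1 / 60 = 446.9747 Wh
DOD = E_used / E_total * 100 = 446.9747 / 1234.5 * 100
DOD = 36.2069 %

36.2069 %


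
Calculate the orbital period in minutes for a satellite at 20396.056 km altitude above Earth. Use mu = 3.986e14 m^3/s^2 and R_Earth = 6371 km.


r = 26767.0560 km = 2.6767056e+07 m
T = 2*pi*sqrt(r^3/mu) = 2*pi*sqrt(1.9177934e+22 / 3.986e14)
T = 43582.4994 s = 726.3750 min

726.3750 minutes


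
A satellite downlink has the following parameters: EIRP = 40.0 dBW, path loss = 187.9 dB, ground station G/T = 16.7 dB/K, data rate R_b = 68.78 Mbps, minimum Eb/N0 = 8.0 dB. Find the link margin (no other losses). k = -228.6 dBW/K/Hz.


C/N0 = EIRP - FSPL + G/T - k = 40.0 - 187.9 + 16.7 - (-228.6)
C/N0 = 97.4000 dB-Hz
R_b = 68.78 Mbps = 6.878e+07 bps -> 10*log10(R_b) = 78.3746 dB-Hz
Eb/N0 = C/N0 - 10*log10(R_b) = 97.4000 - 78.3746 = 19.0254 dB
Margin = Eb/N0 - Eb/N0_req = 19.0254 - 8.0 = 11.0254 dB (link closes)

11.0254 dB


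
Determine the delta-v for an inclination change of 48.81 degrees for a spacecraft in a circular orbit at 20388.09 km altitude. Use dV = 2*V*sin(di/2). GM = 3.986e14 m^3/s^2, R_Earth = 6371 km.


r = 26759.0900 km = 2.675909e+07 m
V = sqrt(mu/r) = 3859.5172 m/s
di = 48.81 deg = 0.8518952 rad
dV = 2*V*sin(di/2) = 2*3859.5172*sin(0.4259476)
dV = 3189.3807 m/s = 3.1894 km/s

3.1894 km/s


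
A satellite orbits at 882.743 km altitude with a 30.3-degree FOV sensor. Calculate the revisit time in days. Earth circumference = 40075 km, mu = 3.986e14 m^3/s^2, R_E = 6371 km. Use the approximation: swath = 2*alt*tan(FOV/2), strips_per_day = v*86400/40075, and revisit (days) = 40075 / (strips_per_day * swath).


swath = 2*882.743*tan(0.2644174) = 478.0179 km
v = sqrt(mu/r) = 7412.8902 m/s = 7.4129 km/s
strips/day = v*86400/40075 = 7.4129*86400/40075 = 15.9819
coverage/day = strips * swath = 15.9819 * 478.0179 = 7639.6234 km
revisit = 40075 / 7639.6234 = 5.2457 days

5.2457 days


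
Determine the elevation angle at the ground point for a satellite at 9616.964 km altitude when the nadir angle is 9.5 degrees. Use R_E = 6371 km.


r = R_E + alt = 15987.9640 km
Law of sines in the satellite / Earth-center / ground-point triangle:
  sin(nadir)/R_E = sin(90 + el)/r  =>  cos(el) = (r/R_E)*sin(nadir)
cos(el) = (15987.9640 / 6371.0000) * sin(9.5 deg) = 0.4141854
el = arccos(0.4141854) = 65.5320 deg
(Earth-central angle = 90 - nadir - el = 14.9680 deg)

65.5320 degrees


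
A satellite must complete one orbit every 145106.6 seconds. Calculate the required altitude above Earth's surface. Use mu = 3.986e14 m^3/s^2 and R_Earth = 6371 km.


T = 145106.6 s
r = (mu*T^2/(4*pi^2))^(1/3) = (3.986e14 * 145106.6^2 / (4*pi^2))^(1/3)
r = 5.9682998e+07 m = 59682.9979 km
alt = r - R_E = 59682.9979 - 6371 = 53311.9979 km

53311.9979 km


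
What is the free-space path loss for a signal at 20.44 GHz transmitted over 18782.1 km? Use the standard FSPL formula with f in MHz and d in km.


f = 20.44 GHz = 20440.0000 MHz
d = 18782.1 km
FSPL = 32.44 + 20*log10(20440.0000) + 20*log10(18782.1)
FSPL = 32.44 + 86.2096 + 85.4749
FSPL = 204.1245 dB

204.1245 dB


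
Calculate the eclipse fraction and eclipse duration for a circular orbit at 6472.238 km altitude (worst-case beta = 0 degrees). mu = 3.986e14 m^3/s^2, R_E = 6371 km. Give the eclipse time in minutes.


r = 12843.2380 km
T = 241.4192 min
Eclipse fraction = arcsin(R_E/r)/pi = arcsin(6371.0000/12843.2380)/pi
= arcsin(0.4960587)/pi = 0.1652199
Eclipse duration = 0.1652199 * 241.4192 = 39.8873 min

39.8873 minutes


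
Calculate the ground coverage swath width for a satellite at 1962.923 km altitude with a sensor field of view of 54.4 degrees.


FOV = 54.4 deg = 0.9494591 rad
swath = 2 * alt * tan(FOV/2) = 2 * 1962.923 * tan(0.4747296)
swath = 2 * 1962.923 * 0.5139302
swath = 2017.6108 km

2017.6108 km


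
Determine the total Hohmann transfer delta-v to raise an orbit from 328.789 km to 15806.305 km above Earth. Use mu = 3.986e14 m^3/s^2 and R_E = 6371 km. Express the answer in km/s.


r1 = 6699.7890 km = 6.699789e+06 m
r2 = 22177.3050 km = 2.2177305e+07 m
dv1 = sqrt(mu/r1)*(sqrt(2*r2/(r1+r2)) - 1) = 1846.1399 m/s
dv2 = sqrt(mu/r2)*(1 - sqrt(2*r1/(r1+r2))) = 1351.5901 m/s
total dv = |dv1| + |dv2| = 1846.1399 + 1351.5901 = 3197.7301 m/s = 3.1977 km/s

3.1977 km/s


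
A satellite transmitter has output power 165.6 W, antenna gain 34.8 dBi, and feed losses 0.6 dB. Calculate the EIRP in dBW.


Pt = 165.6 W = 22.1906 dBW
EIRP = Pt_dBW + Gt - losses = 22.1906 + 34.8 - 0.6 = 56.3906 dBW

56.3906 dBW


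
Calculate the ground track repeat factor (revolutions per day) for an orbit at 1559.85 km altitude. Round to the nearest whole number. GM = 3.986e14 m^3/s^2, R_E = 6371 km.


r = 7.93085e+06 m
T = 2*pi*sqrt(r^3/mu) = 7028.9560 s = 117.1493 min
revs/day = 1440 / 117.1493 = 12.2920
Rounded: 12 revolutions per day

12 revolutions per day


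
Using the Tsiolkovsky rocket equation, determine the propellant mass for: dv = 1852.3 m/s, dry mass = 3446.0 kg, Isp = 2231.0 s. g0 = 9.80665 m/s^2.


ve = Isp * g0 = 2231.0 * 9.80665 = 21878.636150 m/s
mass ratio = exp(dv/ve) = exp(1852.3/21878.636150) = 1.08834969
m_prop = m_dry * (mr - 1) = 3446.0 * (1.08834969 - 1)
m_prop = 304.4530 kg

304.4530 kg


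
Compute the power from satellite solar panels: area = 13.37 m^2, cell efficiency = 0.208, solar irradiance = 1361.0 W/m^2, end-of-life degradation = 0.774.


P = area * eta * S * degradation
P = 13.37 * 0.208 * 1361.0 * 0.774
P = 2929.5022 W

2929.5022 W


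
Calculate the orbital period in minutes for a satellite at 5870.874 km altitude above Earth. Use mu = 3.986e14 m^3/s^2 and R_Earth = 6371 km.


r = 12241.8740 km = 1.2241874e+07 m
T = 2*pi*sqrt(r^3/mu) = 2*pi*sqrt(1.8346098e+21 / 3.986e14)
T = 13479.7885 s = 224.6631 min

224.6631 minutes


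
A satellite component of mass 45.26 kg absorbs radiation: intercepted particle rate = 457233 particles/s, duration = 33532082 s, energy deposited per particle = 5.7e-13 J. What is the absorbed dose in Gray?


Total energy deposited = rate * time * E_per
  = 457233 * 33532082 * 5.7e-13 = 8.7392 J
Dose = E_total / mass = 8.7392 / 45.26
Dose = 0.1930894 Gy

0.1931 Gy


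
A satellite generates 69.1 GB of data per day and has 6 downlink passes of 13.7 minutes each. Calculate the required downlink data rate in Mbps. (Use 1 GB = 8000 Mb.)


total contact time = 6 * 13.7 * 60 = 4932.0000 s
data = 69.1 GB = 552800.0000 Mb
rate = 552800.0000 / 4932.0000 = 112.0843 Mbps

112.0843 Mbps


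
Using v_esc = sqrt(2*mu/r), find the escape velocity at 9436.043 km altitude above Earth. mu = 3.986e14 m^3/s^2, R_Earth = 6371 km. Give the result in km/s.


r = 6371.0 + 9436.043 = 15807.0430 km = 1.5807043e+07 m
v_esc = sqrt(2*mu/r) = sqrt(2*3.986e14 / 1.5807043e+07)
v_esc = 7101.6347 m/s = 7.1016 km/s

7.1016 km/s


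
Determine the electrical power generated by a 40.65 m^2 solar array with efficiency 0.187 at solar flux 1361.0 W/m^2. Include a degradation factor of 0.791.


P = area * eta * S * degradation
P = 40.65 * 0.187 * 1361.0 * 0.791
P = 8183.4563 W

8183.4563 W


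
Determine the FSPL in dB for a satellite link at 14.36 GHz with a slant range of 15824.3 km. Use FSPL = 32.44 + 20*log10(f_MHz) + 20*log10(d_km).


f = 14.36 GHz = 14360.0000 MHz
d = 15824.3 km
FSPL = 32.44 + 20*log10(14360.0000) + 20*log10(15824.3)
FSPL = 32.44 + 83.1431 + 83.9865
FSPL = 199.5696 dB

199.5696 dB


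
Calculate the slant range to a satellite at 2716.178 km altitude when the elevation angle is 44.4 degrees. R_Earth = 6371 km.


h = 2716.178 km, el = 44.4 deg
d = -R_E*sin(el) + sqrt((R_E*sin(el))^2 + 2*R_E*h + h^2)
d = -6371.0000*sin(0.7749262) + sqrt((6371.0000*0.6996633)^2 + 2*6371.0000*2716.178 + 2716.178^2)
d = 3407.3645 km

3407.3645 km


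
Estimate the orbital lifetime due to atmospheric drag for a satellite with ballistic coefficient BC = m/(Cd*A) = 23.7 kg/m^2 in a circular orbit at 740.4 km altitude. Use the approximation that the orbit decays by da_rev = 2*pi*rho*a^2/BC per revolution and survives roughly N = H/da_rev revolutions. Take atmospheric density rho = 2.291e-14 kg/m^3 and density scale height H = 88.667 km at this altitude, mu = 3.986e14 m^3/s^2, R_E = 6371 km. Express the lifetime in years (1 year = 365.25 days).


a = R_E + alt = 7111.4000 km = 7.1114e+06 m
da_rev = 2*pi*rho*a^2/BC = 2*pi*2.291e-14*(7.1114e+06)^2/23.7 = 0.307161533 m per revolution
N = H/da_rev = 88667.0000 m / 0.307161533 m = 288665.7035 revolutions
P = 2*pi*sqrt(a^3/mu) = 5968.2071 s
lifetime = N*P = 288665.7035 * 5968.2071 = 1.7228167e+09 s = 19940.0080 days
years = 19940.0080 / 365.25 = 54.5928 years

54.5928 years


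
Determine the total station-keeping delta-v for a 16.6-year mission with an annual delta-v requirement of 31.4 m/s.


dV = rate * years = 31.4 * 16.6
dV = 521.2400 m/s

521.2400 m/s


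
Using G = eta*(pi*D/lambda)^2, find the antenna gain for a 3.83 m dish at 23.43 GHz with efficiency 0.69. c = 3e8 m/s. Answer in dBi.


lambda = c/f = 3e8 / 2.343e+10 = 0.0128041 m
G = eta*(pi*D/lambda)^2 = 0.69*(pi*3.83/0.0128041)^2
G = 609324.2349 (linear)
G = 10*log10(609324.2349) = 57.8485 dBi

57.8485 dBi


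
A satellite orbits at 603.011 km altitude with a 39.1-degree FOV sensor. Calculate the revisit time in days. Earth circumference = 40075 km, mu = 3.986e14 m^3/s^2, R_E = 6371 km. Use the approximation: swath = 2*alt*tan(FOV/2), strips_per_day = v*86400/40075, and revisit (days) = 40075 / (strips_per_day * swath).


swath = 2*603.011*tan(0.3412119) = 428.2596 km
v = sqrt(mu/r) = 7560.0964 m/s = 7.5601 km/s
strips/day = v*86400/40075 = 7.5601*86400/40075 = 16.2992
coverage/day = strips * swath = 16.2992 * 428.2596 = 6980.3088 km
revisit = 40075 / 6980.3088 = 5.7411 days

5.7411 days


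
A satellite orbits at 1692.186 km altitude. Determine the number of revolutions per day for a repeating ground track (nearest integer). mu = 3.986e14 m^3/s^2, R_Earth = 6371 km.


r = 8.063186e+06 m
T = 2*pi*sqrt(r^3/mu) = 7205.6181 s = 120.0936 min
revs/day = 1440 / 120.0936 = 11.9906
Rounded: 12 revolutions per day

12 revolutions per day


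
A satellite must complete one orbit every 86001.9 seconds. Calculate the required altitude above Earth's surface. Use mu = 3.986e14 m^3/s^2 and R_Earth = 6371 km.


T = 86001.9 s
r = (mu*T^2/(4*pi^2))^(1/3) = (3.986e14 * 86001.9^2 / (4*pi^2))^(1/3)
r = 4.2111226e+07 m = 42111.2258 km
alt = r - R_E = 42111.2258 - 6371 = 35740.2258 km

35740.2258 km


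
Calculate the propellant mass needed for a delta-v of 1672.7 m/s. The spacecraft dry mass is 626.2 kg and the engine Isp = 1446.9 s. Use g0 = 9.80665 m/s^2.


ve = Isp * g0 = 1446.9 * 9.80665 = 14189.241885 m/s
mass ratio = exp(dv/ve) = exp(1672.7/14189.241885) = 1.12511481
m_prop = m_dry * (mr - 1) = 626.2 * (1.12511481 - 1)
m_prop = 78.3469 kg

78.3469 kg


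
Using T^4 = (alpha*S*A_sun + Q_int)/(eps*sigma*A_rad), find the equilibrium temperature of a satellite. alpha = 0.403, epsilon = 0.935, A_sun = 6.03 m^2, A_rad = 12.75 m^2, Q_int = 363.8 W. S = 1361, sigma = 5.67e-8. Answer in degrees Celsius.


Numerator = alpha*S*A_sun + Q_int = 0.403*1361*6.03 + 363.8 = 3671.1525 W
Denominator = eps*sigma*A_rad = 0.935*5.67e-8*12.75 = 6.7593488e-07 W/K^4
T^4 = 5.4312222e+09 K^4
T = 271.4716 K = -1.6784 C

-1.6784 degrees Celsius


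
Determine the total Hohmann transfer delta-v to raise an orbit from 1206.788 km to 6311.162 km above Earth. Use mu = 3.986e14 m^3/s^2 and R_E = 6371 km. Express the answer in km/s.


r1 = 7577.7880 km = 7.577788e+06 m
r2 = 12682.1620 km = 1.2682162e+07 m
dv1 = sqrt(mu/r1)*(sqrt(2*r2/(r1+r2)) - 1) = 862.3637 m/s
dv2 = sqrt(mu/r2)*(1 - sqrt(2*r1/(r1+r2))) = 757.3908 m/s
total dv = |dv1| + |dv2| = 862.3637 + 757.3908 = 1619.7545 m/s = 1.6198 km/s

1.6198 km/s


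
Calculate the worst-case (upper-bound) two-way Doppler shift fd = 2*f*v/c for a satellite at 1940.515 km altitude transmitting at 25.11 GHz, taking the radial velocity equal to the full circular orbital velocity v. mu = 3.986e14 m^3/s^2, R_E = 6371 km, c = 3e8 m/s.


r = 8.311515e+06 m
v = sqrt(mu/r) = 6925.1399 m/s (worst-case radial velocity)
f = 25.11 GHz = 2.511e+10 Hz
fd = 2*f*v/c = 2*2.511e+10*6925.1399/3.0e+08
fd = 1.1592684e+06 Hz

1.1593e+06 Hz


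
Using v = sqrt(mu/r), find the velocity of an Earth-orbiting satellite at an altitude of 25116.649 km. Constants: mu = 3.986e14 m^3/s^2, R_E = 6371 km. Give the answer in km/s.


r = R_E + alt = 6371.0 + 25116.649 = 31487.6490 km = 3.1487649e+07 m
v = sqrt(mu/r) = sqrt(3.986e14 / 3.1487649e+07) = 3557.9393 m/s = 3.5579 km/s

3.5579 km/s


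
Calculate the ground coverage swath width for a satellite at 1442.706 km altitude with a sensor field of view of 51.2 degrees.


FOV = 51.2 deg = 0.8936086 rad
swath = 2 * alt * tan(FOV/2) = 2 * 1442.706 * tan(0.4468043)
swath = 2 * 1442.706 * 0.4791197
swath = 1382.4578 km

1382.4578 km


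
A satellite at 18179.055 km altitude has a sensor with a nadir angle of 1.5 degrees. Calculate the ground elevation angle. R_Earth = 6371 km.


r = R_E + alt = 24550.0550 km
Law of sines in the satellite / Earth-center / ground-point triangle:
  sin(nadir)/R_E = sin(90 + el)/r  =>  cos(el) = (r/R_E)*sin(nadir)
cos(el) = (24550.0550 / 6371.0000) * sin(1.5 deg) = 0.1008704
el = arccos(0.1008704) = 84.2107 deg
(Earth-central angle = 90 - nadir - el = 4.2893 deg)

84.2107 degrees


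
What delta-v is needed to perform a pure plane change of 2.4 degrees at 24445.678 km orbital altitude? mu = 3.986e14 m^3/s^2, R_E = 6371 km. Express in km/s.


r = 30816.6780 km = 3.0816678e+07 m
V = sqrt(mu/r) = 3596.4642 m/s
di = 2.4 deg = 0.0418879 rad
dV = 2*V*sin(di/2) = 2*3596.4642*sin(0.02094395)
dV = 150.6373 m/s = 0.1506373 km/s

0.1506 km/s


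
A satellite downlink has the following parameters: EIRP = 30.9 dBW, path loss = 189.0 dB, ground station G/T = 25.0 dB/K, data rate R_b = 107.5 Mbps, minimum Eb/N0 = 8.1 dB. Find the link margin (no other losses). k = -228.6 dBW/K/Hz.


C/N0 = EIRP - FSPL + G/T - k = 30.9 - 189.0 + 25.0 - (-228.6)
C/N0 = 95.5000 dB-Hz
R_b = 107.5 Mbps = 1.075e+08 bps -> 10*log10(R_b) = 80.3141 dB-Hz
Eb/N0 = C/N0 - 10*log10(R_b) = 95.5000 - 80.3141 = 15.1859 dB
Margin = Eb/N0 - Eb/N0_req = 15.1859 - 8.1 = 7.0859 dB (link closes)

7.0859 dB


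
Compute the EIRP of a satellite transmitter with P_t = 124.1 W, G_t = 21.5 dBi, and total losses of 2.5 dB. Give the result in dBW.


Pt = 124.1 W = 20.9377 dBW
EIRP = Pt_dBW + Gt - losses = 20.9377 + 21.5 - 2.5 = 39.9377 dBW

39.9377 dBW


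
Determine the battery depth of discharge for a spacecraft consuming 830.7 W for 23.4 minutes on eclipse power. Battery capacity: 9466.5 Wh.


E_used = P * t / 60 = 830.7 * 23.4 / 60 = 323.9730 Wh
DOD = E_used / E_total * 100 = 323.9730 / 9466.5 * 100
DOD = 3.4223 %

3.4223 %


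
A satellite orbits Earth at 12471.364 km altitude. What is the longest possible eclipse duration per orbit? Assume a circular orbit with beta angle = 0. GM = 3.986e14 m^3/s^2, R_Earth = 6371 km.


r = 18842.3640 km
T = 429.0057 min
Eclipse fraction = arcsin(R_E/r)/pi = arcsin(6371.0000/18842.3640)/pi
= arcsin(0.3381211)/pi = 0.1097913
Eclipse duration = 0.1097913 * 429.0057 = 47.1011 min

47.1011 minutes


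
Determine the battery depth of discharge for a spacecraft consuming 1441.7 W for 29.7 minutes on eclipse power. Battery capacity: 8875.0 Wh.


E_used = P * t / 60 = 1441.7 * 29.7 / 60 = 713.6415 Wh
DOD = E_used / E_total * 100 = 713.6415 / 8875.0 * 100
DOD = 8.0410 %

8.0410 %


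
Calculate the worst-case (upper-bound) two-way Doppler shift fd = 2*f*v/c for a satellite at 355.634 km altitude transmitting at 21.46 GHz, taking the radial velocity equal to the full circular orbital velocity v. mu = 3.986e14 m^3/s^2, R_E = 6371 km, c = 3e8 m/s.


r = 6.726634e+06 m
v = sqrt(mu/r) = 7697.8554 m/s (worst-case radial velocity)
f = 21.46 GHz = 2.146e+10 Hz
fd = 2*f*v/c = 2*2.146e+10*7697.8554/3.0e+08
fd = 1.1013065e+06 Hz

1.1013e+06 Hz


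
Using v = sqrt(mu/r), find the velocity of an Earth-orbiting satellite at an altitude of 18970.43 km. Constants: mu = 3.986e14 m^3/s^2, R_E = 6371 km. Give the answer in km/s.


r = R_E + alt = 6371.0 + 18970.43 = 25341.4300 km = 2.534143e+07 m
v = sqrt(mu/r) = sqrt(3.986e14 / 2.534143e+07) = 3966.0035 m/s = 3.9660 km/s

3.9660 km/s


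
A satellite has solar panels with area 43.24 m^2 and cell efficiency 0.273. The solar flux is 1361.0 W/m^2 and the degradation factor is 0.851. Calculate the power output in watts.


P = area * eta * S * degradation
P = 43.24 * 0.273 * 1361.0 * 0.851
P = 13672.1249 W

13672.1249 W
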